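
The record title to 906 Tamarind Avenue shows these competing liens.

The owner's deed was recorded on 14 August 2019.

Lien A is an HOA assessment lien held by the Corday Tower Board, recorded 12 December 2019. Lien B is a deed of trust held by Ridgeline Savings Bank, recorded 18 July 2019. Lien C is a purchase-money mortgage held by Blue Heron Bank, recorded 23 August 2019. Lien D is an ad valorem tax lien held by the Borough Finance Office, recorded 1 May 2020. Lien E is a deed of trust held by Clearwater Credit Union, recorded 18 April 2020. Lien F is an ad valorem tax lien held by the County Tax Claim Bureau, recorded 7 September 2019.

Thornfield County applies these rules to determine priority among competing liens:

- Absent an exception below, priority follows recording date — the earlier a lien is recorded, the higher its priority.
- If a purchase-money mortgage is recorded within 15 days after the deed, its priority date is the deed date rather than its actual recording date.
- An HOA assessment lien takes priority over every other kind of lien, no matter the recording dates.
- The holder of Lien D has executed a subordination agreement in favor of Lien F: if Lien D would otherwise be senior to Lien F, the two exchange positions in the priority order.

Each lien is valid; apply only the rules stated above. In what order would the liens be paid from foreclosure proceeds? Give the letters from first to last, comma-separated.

Adjusting effective dates: C relates back to the deed date 14 August 2019.
A is an HOA assessment lien, so it outranks all other liens regardless of date.
Ordering the rest by effective date: B (18 July 2019), C (14 August 2019), F (7 September 2019), E (18 April 2020), D (1 May 2020).
D already ranks below F; the subordination has no effect.

A, B, C, F, E, D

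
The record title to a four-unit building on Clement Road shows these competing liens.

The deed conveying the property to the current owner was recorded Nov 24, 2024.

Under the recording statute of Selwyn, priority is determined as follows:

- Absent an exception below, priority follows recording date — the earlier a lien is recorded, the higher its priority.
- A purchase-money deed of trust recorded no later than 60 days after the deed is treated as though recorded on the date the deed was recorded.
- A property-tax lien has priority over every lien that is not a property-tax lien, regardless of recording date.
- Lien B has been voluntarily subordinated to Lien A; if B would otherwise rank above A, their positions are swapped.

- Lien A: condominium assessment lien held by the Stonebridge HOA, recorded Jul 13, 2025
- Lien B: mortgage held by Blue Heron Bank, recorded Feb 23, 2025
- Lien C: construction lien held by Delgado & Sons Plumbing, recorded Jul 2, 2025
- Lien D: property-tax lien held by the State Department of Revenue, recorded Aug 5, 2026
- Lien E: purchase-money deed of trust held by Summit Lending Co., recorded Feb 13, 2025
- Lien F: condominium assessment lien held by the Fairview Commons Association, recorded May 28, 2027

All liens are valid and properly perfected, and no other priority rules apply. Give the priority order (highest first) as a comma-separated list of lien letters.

Effective dates: E missed the 60-day window (81 days after the deed), so its recording date stands.
D is a property-tax lien and takes priority over every other lien.
Among the remaining liens, by effective date: E (Feb 13, 2025), B (Feb 23, 2025), C (Jul 2, 2025), A (Jul 13, 2025), F (May 28, 2027).
The subordination applies — B was senior to A — so B and A swap.

D, E, A, C, B, F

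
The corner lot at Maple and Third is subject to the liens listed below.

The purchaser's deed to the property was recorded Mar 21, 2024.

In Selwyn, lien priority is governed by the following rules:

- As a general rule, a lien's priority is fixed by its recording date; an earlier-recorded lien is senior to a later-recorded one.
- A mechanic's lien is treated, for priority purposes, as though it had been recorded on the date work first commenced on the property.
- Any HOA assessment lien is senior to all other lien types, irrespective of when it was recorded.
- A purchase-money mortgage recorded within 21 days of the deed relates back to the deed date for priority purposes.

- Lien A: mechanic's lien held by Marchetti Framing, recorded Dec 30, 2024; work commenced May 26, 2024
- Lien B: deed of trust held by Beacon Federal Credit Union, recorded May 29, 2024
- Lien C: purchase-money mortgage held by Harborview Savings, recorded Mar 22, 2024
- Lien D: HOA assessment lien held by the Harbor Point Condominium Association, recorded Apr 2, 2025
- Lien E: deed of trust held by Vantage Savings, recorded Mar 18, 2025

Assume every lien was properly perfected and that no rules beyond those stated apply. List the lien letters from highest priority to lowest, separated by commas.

D, C, A, B, E

First, effective dates: A's effective date is May 26, 2024, when work began; C was recorded within the 21-day window, so its effective date is the deed date Mar 21, 2024.
D is an HOA assessment lien and takes priority over every other lien.
The other liens, earliest effective date first: C (Mar 21, 2024), A (May 26, 2024), B (May 29, 2024), E (Mar 18, 2025).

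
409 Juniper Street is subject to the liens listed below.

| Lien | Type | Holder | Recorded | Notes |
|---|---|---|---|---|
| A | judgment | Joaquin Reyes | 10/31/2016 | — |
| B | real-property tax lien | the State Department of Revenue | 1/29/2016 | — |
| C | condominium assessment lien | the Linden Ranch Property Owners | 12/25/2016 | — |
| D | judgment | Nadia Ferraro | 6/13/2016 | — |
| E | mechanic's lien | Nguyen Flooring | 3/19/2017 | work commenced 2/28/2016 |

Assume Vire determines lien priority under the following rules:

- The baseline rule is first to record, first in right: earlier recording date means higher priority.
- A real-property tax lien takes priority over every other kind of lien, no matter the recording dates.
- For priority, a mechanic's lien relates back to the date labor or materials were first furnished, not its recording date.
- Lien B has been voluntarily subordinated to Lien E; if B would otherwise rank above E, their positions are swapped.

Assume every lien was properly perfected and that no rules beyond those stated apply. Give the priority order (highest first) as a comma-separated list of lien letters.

First, effective dates: E relates back to 2/28/2016 (work commenced).
B is a real-property tax lien, so it outranks all other liens regardless of date.
The other liens, earliest effective date first: E (2/28/2016), D (6/13/2016), A (10/31/2016), C (12/25/2016).
Because B would otherwise rank above E, the subordination swaps them.

E, B, D, A, C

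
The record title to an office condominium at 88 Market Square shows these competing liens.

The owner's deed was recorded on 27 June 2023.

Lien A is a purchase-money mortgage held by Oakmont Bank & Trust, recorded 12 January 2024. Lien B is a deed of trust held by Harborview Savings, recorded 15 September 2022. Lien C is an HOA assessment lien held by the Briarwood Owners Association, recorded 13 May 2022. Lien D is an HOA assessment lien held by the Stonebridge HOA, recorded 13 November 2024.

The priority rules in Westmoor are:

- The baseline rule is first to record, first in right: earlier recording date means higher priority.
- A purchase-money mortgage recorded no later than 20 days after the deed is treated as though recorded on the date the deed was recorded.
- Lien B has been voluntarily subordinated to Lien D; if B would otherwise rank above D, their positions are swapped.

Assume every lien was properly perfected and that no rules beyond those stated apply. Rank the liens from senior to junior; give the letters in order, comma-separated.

C, D, A, B

First, effective dates: A was recorded 199 days after the deed, outside the 20-day window, so it keeps its recording date.
Ordering by effective date: C (13 May 2022), B (15 September 2022), A (12 January 2024), D (13 November 2024).
B would otherwise be senior to D, so under the subordination agreement B and D exchange positions.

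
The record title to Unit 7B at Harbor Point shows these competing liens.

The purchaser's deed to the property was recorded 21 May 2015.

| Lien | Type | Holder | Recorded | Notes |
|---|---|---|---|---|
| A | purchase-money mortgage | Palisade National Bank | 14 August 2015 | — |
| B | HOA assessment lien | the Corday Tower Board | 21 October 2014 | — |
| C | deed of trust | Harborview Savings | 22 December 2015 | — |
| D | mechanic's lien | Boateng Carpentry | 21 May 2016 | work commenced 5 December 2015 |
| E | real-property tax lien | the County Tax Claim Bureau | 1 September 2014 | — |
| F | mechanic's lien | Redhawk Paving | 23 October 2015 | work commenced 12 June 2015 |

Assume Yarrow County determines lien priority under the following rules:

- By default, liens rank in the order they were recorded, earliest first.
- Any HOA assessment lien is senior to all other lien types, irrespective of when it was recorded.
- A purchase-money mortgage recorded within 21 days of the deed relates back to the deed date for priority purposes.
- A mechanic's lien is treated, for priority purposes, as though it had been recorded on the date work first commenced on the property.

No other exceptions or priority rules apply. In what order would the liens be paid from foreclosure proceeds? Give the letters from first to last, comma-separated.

B, E, F, A, D, C

Effective dates: A was recorded 85 days after the deed — beyond 21 days — so no relation-back applies; D relates back to 5 December 2015 (work commenced); F is treated as recorded 12 June 2015, the work-commencement date.
B, as an HOA assessment lien, has superpriority and ranks first.
The other liens, earliest effective date first: E (1 September 2014), F (12 June 2015), A (14 August 2015), D (5 December 2015), C (22 December 2015).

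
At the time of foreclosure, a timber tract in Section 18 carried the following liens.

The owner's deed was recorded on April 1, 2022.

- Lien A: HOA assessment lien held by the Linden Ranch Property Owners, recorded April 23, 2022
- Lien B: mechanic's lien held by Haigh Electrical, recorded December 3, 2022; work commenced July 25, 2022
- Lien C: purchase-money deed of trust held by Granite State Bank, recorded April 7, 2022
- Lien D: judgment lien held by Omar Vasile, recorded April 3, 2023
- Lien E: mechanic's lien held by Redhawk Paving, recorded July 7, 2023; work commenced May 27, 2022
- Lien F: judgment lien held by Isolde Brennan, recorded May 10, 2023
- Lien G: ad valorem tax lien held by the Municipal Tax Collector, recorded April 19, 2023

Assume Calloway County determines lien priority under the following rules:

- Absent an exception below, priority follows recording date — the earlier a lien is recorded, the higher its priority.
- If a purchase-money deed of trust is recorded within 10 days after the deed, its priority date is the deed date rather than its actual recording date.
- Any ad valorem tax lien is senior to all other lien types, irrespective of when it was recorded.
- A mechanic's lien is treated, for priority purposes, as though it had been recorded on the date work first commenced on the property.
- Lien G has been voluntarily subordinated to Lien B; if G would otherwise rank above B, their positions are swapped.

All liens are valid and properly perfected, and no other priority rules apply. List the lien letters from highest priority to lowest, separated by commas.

B, C, A, E, G, D, F

Adjusting effective dates: B relates back to July 25, 2022 (work commenced); C's effective date is the deed date, April 1, 2022; E is treated as recorded May 27, 2022, the work-commencement date.
G is an ad valorem tax lien, so it outranks all other liens regardless of date.
The other liens, earliest effective date first: C (April 1, 2022), A (April 23, 2022), E (May 27, 2022), B (July 25, 2022), D (April 3, 2023), F (May 10, 2023).
Because G would otherwise rank above B, the subordination swaps them.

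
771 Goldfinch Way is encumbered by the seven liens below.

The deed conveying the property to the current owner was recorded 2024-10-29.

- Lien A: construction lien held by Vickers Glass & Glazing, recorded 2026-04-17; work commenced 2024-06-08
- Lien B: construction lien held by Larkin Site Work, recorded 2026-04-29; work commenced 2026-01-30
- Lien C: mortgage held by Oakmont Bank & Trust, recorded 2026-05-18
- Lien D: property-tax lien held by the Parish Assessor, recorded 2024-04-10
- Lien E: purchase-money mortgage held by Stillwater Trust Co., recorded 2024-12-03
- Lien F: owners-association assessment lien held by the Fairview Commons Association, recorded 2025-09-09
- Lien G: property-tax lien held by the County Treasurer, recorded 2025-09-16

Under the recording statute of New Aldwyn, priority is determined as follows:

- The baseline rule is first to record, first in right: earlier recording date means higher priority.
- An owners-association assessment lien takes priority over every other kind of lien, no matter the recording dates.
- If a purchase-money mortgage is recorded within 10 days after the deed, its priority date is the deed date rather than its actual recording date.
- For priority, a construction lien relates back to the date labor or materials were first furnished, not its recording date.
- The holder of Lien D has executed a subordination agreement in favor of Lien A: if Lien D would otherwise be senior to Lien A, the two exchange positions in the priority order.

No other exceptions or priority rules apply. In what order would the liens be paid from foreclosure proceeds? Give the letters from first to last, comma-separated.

First, effective dates: A is treated as recorded 2024-06-08, the work-commencement date; B's effective date is 2026-01-30, when work began; E was recorded 35 days after the deed, outside the 10-day window, so it keeps its recording date.
F, as an owners-association assessment lien, has superpriority and ranks first.
Remaining liens by effective date: D (2024-04-10), A (2024-06-08), E (2024-12-03), G (2025-09-16), B (2026-01-30), C (2026-05-18).
Because D would otherwise rank above A, the subordination swaps them.

F, A, D, E, G, B, C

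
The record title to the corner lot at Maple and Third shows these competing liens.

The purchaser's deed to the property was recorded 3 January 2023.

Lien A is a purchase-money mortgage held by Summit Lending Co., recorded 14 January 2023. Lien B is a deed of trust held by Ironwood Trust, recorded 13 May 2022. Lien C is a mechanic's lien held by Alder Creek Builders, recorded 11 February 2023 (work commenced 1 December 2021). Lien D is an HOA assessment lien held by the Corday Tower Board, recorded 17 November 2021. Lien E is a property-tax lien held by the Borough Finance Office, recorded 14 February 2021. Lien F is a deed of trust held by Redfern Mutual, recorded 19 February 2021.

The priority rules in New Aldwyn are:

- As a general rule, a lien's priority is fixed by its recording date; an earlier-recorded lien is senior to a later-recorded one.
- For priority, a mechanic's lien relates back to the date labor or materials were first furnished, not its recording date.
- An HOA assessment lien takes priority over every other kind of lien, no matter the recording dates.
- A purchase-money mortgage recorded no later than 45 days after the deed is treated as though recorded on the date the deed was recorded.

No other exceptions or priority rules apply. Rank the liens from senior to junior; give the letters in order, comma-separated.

First, effective dates: A's effective date is the deed date, 3 January 2023; C's effective date is 1 December 2021, when work began.
D is an HOA assessment lien and takes priority over every other lien.
The other liens, earliest effective date first: E (14 February 2021), F (19 February 2021), C (1 December 2021), B (13 May 2022), A (3 January 2023).

D, E, F, C, B, A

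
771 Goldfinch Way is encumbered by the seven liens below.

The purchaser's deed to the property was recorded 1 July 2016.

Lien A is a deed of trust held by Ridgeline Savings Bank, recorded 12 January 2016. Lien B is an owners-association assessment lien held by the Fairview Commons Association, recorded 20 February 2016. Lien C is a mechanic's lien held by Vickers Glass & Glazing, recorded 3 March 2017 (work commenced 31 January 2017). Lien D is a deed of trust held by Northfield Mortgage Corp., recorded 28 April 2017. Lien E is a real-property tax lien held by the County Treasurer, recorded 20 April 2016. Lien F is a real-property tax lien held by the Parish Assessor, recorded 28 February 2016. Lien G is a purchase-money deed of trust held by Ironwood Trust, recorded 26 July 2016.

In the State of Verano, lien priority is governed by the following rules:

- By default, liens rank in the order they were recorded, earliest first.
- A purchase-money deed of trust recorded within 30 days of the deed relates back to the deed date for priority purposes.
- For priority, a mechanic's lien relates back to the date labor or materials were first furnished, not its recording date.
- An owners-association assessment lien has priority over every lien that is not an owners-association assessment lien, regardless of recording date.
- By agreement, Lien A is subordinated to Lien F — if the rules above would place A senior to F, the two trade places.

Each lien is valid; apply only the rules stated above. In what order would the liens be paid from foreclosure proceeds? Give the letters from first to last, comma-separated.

Effective dates: C relates back to 31 January 2017 (work commenced); G relates back to the deed date 1 July 2016.
As an owners-association assessment lien, B is senior to every other lien.
Ordering the rest by effective date: A (12 January 2016), F (28 February 2016), E (20 April 2016), G (1 July 2016), C (31 January 2017), D (28 April 2017).
A is senior to F before the subordination, so the two trade places.

B, F, A, E, G, C, D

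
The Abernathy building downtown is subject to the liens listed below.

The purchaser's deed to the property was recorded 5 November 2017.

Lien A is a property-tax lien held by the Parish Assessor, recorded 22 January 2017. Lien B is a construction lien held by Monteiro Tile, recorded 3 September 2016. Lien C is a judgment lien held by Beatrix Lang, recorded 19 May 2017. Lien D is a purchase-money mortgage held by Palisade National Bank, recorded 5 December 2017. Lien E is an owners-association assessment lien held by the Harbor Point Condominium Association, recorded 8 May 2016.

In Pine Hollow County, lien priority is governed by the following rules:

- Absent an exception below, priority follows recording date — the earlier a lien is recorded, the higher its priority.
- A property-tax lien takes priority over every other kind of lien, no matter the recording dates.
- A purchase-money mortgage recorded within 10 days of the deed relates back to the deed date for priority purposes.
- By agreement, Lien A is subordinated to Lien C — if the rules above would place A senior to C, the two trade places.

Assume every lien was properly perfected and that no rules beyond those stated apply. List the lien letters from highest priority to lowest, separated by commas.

First, effective dates: D missed the 10-day window (30 days after the deed), so its recording date stands.
A is a property-tax lien, so it outranks all other liens regardless of date.
Remaining liens by effective date: E (8 May 2016), B (3 September 2016), C (19 May 2017), D (5 December 2017).
A would otherwise be senior to C, so under the subordination agreement A and C exchange positions.

C, E, B, A, D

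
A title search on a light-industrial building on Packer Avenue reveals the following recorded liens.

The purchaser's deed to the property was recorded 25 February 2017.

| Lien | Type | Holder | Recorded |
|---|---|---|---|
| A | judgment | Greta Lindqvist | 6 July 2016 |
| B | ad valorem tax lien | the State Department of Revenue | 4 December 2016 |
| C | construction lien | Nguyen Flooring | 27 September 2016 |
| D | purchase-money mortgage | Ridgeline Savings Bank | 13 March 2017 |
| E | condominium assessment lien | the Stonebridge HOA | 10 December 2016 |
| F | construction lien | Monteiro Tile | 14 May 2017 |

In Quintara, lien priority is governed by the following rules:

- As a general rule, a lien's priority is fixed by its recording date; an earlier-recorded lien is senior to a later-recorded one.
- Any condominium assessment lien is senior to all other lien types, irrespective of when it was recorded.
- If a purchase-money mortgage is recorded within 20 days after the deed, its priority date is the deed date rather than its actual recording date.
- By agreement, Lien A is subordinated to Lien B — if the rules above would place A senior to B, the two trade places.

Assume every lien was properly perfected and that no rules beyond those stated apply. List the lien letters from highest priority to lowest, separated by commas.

Effective dates: D relates back to the deed date 25 February 2017.
E is a condominium assessment lien, so it outranks all other liens regardless of date.
Among the remaining liens, by effective date: A (6 July 2016), C (27 September 2016), B (4 December 2016), D (25 February 2017), F (14 May 2017).
Because A would otherwise rank above B, the subordination swaps them.

E, B, C, A, D, F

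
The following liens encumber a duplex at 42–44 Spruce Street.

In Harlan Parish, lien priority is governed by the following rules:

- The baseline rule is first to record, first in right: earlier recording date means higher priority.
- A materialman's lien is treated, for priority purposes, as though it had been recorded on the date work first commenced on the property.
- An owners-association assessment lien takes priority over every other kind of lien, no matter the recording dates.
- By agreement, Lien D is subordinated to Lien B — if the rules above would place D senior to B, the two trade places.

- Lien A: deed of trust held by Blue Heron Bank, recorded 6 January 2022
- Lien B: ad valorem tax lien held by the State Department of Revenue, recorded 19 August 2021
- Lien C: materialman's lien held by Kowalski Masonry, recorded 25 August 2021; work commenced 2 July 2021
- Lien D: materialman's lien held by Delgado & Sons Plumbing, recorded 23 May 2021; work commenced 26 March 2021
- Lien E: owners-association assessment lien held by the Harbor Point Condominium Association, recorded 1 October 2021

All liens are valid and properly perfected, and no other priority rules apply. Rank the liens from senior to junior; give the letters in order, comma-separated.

Adjusting effective dates: C relates back to 2 July 2021 (work commenced); D relates back to 26 March 2021 (work commenced).
E is an owners-association assessment lien and takes priority over every other lien.
Ordering the rest by effective date: D (26 March 2021), C (2 July 2021), B (19 August 2021), A (6 January 2022).
The subordination applies — D was senior to B — so D and B swap.

E, B, C, D, A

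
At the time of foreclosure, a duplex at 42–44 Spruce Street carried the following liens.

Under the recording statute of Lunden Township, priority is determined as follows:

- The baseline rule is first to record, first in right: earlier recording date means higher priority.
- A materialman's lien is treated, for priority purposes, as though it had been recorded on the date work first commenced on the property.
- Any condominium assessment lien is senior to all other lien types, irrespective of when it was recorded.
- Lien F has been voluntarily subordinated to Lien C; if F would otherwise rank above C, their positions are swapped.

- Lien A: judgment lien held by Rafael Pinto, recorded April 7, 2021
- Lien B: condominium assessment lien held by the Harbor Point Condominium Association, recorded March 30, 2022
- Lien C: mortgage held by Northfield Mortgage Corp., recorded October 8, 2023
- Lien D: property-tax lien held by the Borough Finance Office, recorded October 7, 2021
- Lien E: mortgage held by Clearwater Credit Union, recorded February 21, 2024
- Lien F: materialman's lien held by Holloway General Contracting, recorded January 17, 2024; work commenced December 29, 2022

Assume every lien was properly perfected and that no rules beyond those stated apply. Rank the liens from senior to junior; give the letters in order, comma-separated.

Adjusting effective dates: F is treated as recorded December 29, 2022, the work-commencement date.
As a condominium assessment lien, B is senior to every other lien.
The other liens, earliest effective date first: A (April 7, 2021), D (October 7, 2021), F (December 29, 2022), C (October 8, 2023), E (February 21, 2024).
The subordination applies — F was senior to C — so F and C swap.

B, A, D, C, F, E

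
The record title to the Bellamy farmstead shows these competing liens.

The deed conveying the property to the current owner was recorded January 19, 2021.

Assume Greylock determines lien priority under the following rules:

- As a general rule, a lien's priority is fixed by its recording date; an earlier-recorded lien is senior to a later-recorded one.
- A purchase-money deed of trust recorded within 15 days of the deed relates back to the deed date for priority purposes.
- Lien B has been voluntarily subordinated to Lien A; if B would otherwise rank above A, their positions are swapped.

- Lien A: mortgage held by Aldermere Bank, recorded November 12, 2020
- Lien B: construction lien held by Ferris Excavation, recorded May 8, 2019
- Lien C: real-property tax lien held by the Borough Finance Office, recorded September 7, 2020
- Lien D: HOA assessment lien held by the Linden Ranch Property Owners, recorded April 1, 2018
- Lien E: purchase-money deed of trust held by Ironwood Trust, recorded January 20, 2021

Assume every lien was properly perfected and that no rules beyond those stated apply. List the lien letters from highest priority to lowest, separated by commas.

D, A, C, B, E

Adjusting effective dates: E's effective date is the deed date, January 19, 2021.
Sorted by effective date: D (April 1, 2018), B (May 8, 2019), C (September 7, 2020), A (November 12, 2020), E (January 19, 2021).
The subordination applies — B was senior to A — so B and A swap.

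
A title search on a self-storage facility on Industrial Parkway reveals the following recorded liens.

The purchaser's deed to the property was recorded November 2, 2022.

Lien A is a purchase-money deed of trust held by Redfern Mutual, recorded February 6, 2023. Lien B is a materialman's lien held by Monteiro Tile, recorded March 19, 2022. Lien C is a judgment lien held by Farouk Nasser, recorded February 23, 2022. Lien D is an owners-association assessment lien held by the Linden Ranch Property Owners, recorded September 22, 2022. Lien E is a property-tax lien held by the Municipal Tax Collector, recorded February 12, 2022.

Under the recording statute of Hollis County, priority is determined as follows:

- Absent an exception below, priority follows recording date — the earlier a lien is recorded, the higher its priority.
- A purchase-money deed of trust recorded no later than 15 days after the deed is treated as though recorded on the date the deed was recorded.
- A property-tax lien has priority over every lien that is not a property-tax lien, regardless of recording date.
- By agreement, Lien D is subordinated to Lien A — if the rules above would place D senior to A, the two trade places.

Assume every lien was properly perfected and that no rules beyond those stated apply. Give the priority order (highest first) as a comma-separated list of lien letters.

Effective dates after the stated exceptions: A was recorded 96 days after the deed, outside the 15-day window, so it keeps its recording date.
As a property-tax lien, E is senior to every other lien.
The other liens, earliest effective date first: C (February 23, 2022), B (March 19, 2022), D (September 22, 2022), A (February 6, 2023).
Because D would otherwise rank above A, the subordination swaps them.

E, C, B, A, D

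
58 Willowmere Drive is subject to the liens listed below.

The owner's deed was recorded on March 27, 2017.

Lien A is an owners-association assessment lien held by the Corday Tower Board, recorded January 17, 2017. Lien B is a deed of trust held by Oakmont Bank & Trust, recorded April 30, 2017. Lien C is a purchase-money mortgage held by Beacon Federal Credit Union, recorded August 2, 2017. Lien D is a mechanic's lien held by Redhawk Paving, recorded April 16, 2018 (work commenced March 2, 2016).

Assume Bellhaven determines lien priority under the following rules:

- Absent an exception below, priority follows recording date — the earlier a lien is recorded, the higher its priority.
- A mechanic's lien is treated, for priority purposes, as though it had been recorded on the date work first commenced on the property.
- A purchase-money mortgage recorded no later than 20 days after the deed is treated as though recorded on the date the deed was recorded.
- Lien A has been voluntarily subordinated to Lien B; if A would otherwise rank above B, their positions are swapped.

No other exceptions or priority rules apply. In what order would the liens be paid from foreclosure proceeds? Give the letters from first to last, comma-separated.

First, effective dates: C was recorded 128 days after the deed, outside the 20-day window, so it keeps its recording date; D relates back to March 2, 2016 (work commenced).
Sorted by effective date: D (March 2, 2016), A (January 17, 2017), B (April 30, 2017), C (August 2, 2017).
Because A would otherwise rank above B, the subordination swaps them.

D, B, A, C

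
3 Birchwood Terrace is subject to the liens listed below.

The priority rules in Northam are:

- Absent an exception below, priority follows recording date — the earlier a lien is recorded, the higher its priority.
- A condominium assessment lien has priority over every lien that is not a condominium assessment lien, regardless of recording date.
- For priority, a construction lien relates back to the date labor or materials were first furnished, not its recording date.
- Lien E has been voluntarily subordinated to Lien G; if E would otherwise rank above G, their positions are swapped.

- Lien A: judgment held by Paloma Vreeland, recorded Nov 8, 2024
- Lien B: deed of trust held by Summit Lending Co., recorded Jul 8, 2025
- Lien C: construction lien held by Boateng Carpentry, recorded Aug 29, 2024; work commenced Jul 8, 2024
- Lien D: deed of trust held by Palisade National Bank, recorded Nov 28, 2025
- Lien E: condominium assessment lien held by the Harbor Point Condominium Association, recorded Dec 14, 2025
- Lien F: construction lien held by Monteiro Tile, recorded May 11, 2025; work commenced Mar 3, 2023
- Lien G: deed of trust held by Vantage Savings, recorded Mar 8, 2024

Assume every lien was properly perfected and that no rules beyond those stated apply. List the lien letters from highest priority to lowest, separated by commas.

G, F, E, C, A, B, D

Effective dates: C is treated as recorded Jul 8, 2024, the work-commencement date; F is treated as recorded Mar 3, 2023, the work-commencement date.
E, as a condominium assessment lien, has superpriority and ranks first.
The other liens, earliest effective date first: F (Mar 3, 2023), G (Mar 8, 2024), C (Jul 8, 2024), A (Nov 8, 2024), B (Jul 8, 2025), D (Nov 28, 2025).
E would otherwise be senior to G, so under the subordination agreement E and G exchange positions.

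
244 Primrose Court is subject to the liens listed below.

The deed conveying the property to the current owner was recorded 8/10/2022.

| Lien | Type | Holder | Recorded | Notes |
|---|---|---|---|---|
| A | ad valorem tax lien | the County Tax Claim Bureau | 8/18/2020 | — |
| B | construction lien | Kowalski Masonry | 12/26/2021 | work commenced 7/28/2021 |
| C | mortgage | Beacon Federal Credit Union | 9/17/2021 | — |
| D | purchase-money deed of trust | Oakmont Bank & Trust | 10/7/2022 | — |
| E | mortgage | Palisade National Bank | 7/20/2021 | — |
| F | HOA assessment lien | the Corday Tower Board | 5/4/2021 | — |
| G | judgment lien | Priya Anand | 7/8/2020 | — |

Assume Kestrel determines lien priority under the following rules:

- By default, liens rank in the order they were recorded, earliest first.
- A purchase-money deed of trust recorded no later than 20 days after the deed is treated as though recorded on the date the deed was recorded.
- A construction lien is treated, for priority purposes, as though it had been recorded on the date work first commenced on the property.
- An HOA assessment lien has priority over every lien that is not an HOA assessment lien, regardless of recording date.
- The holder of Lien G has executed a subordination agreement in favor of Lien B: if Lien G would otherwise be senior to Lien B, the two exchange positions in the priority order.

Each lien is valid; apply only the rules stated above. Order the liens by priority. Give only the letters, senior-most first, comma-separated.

Effective dates after the stated exceptions: B is treated as recorded 7/28/2021, the work-commencement date; D missed the 20-day window (58 days after the deed), so its recording date stands.
F is an HOA assessment lien, so it outranks all other liens regardless of date.
The other liens, earliest effective date first: G (7/8/2020), A (8/18/2020), E (7/20/2021), B (7/28/2021), C (9/17/2021), D (10/7/2022).
G is senior to B before the subordination, so the two trade places.

F, B, A, E, G, C, D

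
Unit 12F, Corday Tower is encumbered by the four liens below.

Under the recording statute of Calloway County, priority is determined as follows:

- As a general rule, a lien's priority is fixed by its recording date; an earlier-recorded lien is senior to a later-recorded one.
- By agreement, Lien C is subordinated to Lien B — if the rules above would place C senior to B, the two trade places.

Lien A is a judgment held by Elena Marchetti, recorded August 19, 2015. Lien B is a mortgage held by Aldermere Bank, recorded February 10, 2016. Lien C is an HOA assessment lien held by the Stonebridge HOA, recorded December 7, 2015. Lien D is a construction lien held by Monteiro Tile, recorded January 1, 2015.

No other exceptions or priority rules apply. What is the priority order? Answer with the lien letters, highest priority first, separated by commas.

D, A, B, C

By effective date, earliest first: D (January 1, 2015), A (August 19, 2015), C (December 7, 2015), B (February 10, 2016).
The subordination applies — C was senior to B — so C and B swap.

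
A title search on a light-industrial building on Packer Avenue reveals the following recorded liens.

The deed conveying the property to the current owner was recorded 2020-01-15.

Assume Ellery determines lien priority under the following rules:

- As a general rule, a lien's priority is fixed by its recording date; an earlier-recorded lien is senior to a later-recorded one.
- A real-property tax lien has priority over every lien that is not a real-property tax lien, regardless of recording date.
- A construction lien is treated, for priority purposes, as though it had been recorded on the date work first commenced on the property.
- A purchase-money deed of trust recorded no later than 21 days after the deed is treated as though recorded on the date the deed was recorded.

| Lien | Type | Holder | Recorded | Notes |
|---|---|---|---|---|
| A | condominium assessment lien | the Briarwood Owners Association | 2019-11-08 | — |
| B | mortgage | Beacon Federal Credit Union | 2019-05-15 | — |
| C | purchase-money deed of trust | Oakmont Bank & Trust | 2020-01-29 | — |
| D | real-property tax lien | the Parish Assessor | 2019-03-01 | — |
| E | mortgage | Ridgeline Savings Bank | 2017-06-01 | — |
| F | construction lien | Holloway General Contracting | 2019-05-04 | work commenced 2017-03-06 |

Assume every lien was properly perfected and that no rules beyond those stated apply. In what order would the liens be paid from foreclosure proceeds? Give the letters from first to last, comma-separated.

D, F, E, B, A, C

First, effective dates: C's effective date is the deed date, 2020-01-15; F relates back to 2017-03-06 (work commenced).
D is a real-property tax lien, so it outranks all other liens regardless of date.
Remaining liens by effective date: F (2017-03-06), E (2017-06-01), B (2019-05-15), A (2019-11-08), C (2020-01-15).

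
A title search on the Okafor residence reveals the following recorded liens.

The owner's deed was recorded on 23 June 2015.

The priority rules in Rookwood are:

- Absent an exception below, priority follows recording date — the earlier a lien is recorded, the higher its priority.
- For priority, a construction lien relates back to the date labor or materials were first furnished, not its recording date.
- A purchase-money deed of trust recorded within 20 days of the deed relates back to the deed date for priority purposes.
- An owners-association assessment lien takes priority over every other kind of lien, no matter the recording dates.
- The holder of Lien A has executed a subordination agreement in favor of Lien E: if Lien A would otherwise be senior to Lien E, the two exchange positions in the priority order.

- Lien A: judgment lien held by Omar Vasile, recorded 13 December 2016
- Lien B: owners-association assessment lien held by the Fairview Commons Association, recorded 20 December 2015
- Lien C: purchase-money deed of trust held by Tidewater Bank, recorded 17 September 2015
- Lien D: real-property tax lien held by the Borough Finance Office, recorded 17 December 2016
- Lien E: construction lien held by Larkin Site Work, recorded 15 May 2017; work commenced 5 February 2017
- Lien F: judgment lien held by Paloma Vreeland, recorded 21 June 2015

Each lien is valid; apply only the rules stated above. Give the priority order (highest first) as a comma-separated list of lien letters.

Effective dates after the stated exceptions: C was recorded 86 days after the deed — beyond 20 days — so no relation-back applies; E relates back to 5 February 2017 (work commenced).
B is an owners-association assessment lien and takes priority over every other lien.
Ordering the rest by effective date: F (21 June 2015), C (17 September 2015), A (13 December 2016), D (17 December 2016), E (5 February 2017).
Because A would otherwise rank above E, the subordination swaps them.

B, F, C, E, D, A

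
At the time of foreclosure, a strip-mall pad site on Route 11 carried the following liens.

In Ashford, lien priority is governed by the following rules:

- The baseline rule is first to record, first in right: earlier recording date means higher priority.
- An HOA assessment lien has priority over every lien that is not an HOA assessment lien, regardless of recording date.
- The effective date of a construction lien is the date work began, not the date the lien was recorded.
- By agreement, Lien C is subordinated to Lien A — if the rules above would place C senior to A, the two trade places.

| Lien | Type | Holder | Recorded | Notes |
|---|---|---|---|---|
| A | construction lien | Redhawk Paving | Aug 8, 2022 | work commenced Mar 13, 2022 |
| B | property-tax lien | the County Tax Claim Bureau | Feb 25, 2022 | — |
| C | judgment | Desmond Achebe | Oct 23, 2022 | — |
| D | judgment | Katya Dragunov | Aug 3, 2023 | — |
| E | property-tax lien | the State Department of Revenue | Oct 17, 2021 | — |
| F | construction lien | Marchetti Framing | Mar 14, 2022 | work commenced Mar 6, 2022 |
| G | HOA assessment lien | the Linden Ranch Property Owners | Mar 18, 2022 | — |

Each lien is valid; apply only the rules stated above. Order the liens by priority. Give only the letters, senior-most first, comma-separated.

G, E, B, F, A, C, D

First, effective dates: A relates back to Mar 13, 2022 (work commenced); F relates back to Mar 6, 2022 (work commenced).
As an HOA assessment lien, G is senior to every other lien.
Remaining liens by effective date: E (Oct 17, 2021), B (Feb 25, 2022), F (Mar 6, 2022), A (Mar 13, 2022), C (Oct 23, 2022), D (Aug 3, 2023).
C already ranks below A; the subordination has no effect.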